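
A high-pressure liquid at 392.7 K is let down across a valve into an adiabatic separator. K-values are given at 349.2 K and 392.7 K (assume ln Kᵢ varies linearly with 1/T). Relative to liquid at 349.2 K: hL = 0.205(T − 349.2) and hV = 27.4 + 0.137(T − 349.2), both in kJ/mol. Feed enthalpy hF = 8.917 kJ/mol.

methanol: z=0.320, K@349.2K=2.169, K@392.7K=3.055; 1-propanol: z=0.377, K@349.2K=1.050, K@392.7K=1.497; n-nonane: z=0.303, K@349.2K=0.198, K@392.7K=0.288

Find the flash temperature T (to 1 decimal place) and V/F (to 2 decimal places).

T = 352.5 K, V/F = 0.30

Adiabatic flash: solve Rachford–Rice at each trial T, then check hF = ψ·hV(T) + (1−ψ)·hL(T).
  T = 349.2 K: K = (2.169, 1.050, 0.198), RR gives ψ = 0.257, H_out = 7.050 kJ/mol
  T = 392.7 K: K = (3.055, 1.497, 0.288), RR gives ψ = 0.675, H_out = 25.428 kJ/mol
  T = 370.9 K: K = (2.599, 1.266, 0.241), RR gives ψ = 0.504, H_out = 17.503 kJ/mol
  T = 360.0 K: K = (2.380, 1.156, 0.219), RR gives ψ = 0.393, H_out = 12.706 kJ/mol
  T = 354.6 K: K = (2.274, 1.102, 0.208), RR gives ψ = 0.329, H_out = 10.014 kJ/mol
  T = 351.9 K: K = (2.221, 1.076, 0.203), RR gives ψ = 0.295, H_out = 8.569 kJ/mol
  T = 353.2 K: K = (2.246, 1.089, 0.206), RR gives ψ = 0.312, H_out = 9.274 kJ/mol
Linear interpolation between T = 351.9 (H_out = 8.569) and T = 353.2 (H_out = 9.274) on hF = 8.917 gives T ≈ 352.5 K, at which ψ = 0.30.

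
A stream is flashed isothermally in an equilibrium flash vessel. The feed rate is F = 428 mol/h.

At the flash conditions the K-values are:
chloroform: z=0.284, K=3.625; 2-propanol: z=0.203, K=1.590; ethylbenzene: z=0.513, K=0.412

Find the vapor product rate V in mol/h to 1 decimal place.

V = 207.1 mol/h

Rachford–Rice: g(ψ) = Σ zᵢ(Kᵢ−1)/(1+ψ(Kᵢ−1)) = 0.
Check two-phase: ΣzᵢKᵢ = 1.564 > 1 and Σzᵢ/Kᵢ = 1.451 > 1, so g(0) = 0.564 > 0 and g(1) = -0.451 < 0.
Iterate (Newton) starting at ψ = 0.41:
  ψ = 0.410: g = 0.0580, g' = -0.808 → ψ = 0.482
  ψ = 0.482: g = 0.0015, g' = -0.770 → ψ = 0.484
Converged at ψ = 0.484.
Then V = ψ·F = 0.4838·428 = 207.1 mol/h and L = F − V = 220.9 mol/h.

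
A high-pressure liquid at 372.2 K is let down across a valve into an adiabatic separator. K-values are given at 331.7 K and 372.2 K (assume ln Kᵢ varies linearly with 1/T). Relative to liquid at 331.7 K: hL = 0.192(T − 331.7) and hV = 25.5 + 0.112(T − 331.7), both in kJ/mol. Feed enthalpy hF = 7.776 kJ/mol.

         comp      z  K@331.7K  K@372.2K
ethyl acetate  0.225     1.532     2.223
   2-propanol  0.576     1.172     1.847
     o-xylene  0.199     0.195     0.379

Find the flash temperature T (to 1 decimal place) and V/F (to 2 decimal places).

Adiabatic flash: solve Rachford–Rice at each trial T, then check hF = ψ·hV(T) + (1−ψ)·hL(T).
  T = 331.7 K: K = (1.532, 1.172, 0.195), RR gives ψ = 0.250, H_out = 6.383 kJ/mol
  T = 372.2 K: K = (2.223, 1.847, 0.379), RR gives ψ = 1.000, H_out = 30.036 kJ/mol
  T = 351.9 K: K = (1.864, 1.490, 0.277), RR gives ψ = 0.765, H_out = 22.159 kJ/mol
  T = 341.8 K: K = (1.695, 1.326, 0.234), RR gives ψ = 0.569, H_out = 15.990 kJ/mol
  T = 336.8 K: K = (1.613, 1.249, 0.214), RR gives ψ = 0.436, H_out = 11.924 kJ/mol
  T = 334.2 K: K = (1.572, 1.209, 0.204), RR gives ψ = 0.350, H_out = 9.331 kJ/mol
  T = 332.9 K: K = (1.551, 1.190, 0.199), RR gives ψ = 0.300, H_out = 7.862 kJ/mol
Linear interpolation between T = 331.7 (H_out = 6.383) and T = 332.9 (H_out = 7.862) on hF = 7.776 gives T ≈ 332.8 K, at which ψ = 0.30.

T = 332.8 K, V/F = 0.30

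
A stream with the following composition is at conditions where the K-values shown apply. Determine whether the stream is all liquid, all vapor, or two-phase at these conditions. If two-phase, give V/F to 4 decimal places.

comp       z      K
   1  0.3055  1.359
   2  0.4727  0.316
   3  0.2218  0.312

all liquid

ΣzᵢKᵢ = 0.6337; Σzᵢ/Kᵢ = 2.4316.
Since ΣzᵢKᵢ < 1 the mixture is below its bubble point — single liquid phase.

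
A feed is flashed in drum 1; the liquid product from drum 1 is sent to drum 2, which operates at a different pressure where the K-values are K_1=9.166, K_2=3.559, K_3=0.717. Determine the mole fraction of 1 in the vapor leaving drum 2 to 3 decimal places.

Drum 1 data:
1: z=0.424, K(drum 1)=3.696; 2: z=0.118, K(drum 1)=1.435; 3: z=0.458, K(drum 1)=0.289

y_1 (drum 2) = 0.211

Drum 1:
Iterate (Newton) starting at ψ₁ = 0.61:
  ψ₁ = 0.610: g = -0.1022, g' = -1.177 → ψ₁ = 0.523
  ψ₁ = 0.523: g = -0.0024, g' = -1.132 → ψ₁ = 0.521
Converged at ψ₁ = 0.521.
Drum-1 compositions:
  1: x = 0.176, y = 0.652
  2: x = 0.096, y = 0.138
  3: x = 0.727, y = 0.210
Drum-2 feed = drum-1 liquid: z₂ = (0.1763, 0.0962, 0.7275).
Drum 2:
Rachford–Rice: g(ψ₂) = Σ zᵢ(Kᵢ−1)/(1+ψ₂(Kᵢ−1)) = 0.
Check two-phase: ΣzᵢKᵢ = 2.480 > 1 and Σzᵢ/Kᵢ = 1.061 > 1, so g(0) = 1.480 > 0 and g(1) = -0.061 < 0.
Newton–Raphson from ψ₂ = 0.5:
  ψ₂ = 0.500: g = 0.1515, g' = -0.655 → ψ₂ = 0.731
  ψ₂ = 0.731: g = 0.0327, g' = -0.411 → ψ₂ = 0.811
  ψ₂ = 0.811: g = 0.0018, g' = -0.367 → ψ₂ = 0.816
Converged at ψ₂ = 0.816.
  1: x = 0.023, y = 0.211
  2: x = 0.031, y = 0.111
  3: x = 0.946, y = 0.678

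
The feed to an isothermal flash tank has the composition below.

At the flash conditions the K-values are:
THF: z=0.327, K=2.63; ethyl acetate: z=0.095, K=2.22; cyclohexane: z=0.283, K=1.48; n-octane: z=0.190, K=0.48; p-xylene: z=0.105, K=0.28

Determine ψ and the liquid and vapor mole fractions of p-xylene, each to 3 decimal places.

Rachford–Rice: g(ψ) = Σ zᵢ(Kᵢ−1)/(1+ψ(Kᵢ−1)) = 0.
Feasibility: ΣzᵢKᵢ = 1.610, Σzᵢ/Kᵢ = 1.129 — both > 1, two phases present.
Newton–Raphson from ψ = 0.5:
  ψ = 0.500: g = 0.2236, g' = -0.587 → ψ = 0.881
  ψ = 0.881: g = -0.0186, g' = -0.793 → ψ = 0.857
Converged at ψ = 0.857.
Compositions from xᵢ = zᵢ/(1+ψ(Kᵢ−1)), yᵢ = Kᵢxᵢ:
  THF: x = 0.136, y = 0.359
  ethyl acetate: x = 0.046, y = 0.103
  cyclohexane: x = 0.201, y = 0.297
  n-octane: x = 0.343, y = 0.164
  p-xylene: x = 0.274, y = 0.077

ψ = 0.857, x_p-xylene = 0.274, y_p-xylene = 0.077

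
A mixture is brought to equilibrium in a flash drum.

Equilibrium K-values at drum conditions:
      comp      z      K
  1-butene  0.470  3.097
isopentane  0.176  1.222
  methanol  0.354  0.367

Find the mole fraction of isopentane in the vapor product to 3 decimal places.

y_isopentane = 0.185

Material balance + equilibrium reduce to Σ zᵢ(Kᵢ−1)/(1+ψ(Kᵢ−1)) = 0.
g(0) = ΣzᵢKᵢ − 1 = 0.801 and g(1) = 1 − Σzᵢ/Kᵢ = -0.260, so a root lies in (0, 1).
Newton–Raphson from ψ = 0.5:
  ψ = 0.500: g = 0.1885, g' = -0.803 → ψ = 0.735
  ψ = 0.735: g = 0.0027, g' = -0.822 → ψ = 0.738
Converged at ψ = 0.738.
Compositions from xᵢ = zᵢ/(1+ψ(Kᵢ−1)), yᵢ = Kᵢxᵢ:
  1-butene: x = 0.185, y = 0.571
  isopentane: x = 0.151, y = 0.185
  methanol: x = 0.664, y = 0.244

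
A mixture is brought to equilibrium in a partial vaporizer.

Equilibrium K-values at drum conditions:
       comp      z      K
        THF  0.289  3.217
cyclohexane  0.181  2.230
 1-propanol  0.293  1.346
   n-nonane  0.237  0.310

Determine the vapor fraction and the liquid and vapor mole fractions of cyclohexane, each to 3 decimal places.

Newton iteration, ψ⁰ = 0.5:
  ψ = 0.500: g = 0.2785, g' = -0.713 → ψ = 0.891
  ψ = 0.891: g = -0.0251, g' = -1.003 → ψ = 0.866
  ψ = 0.866: g = -0.0007, g' = -0.947 → ψ = 0.865
Converged at ψ = 0.865.
Compositions from xᵢ = zᵢ/(1+ψ(Kᵢ−1)), yᵢ = Kᵢxᵢ:
  THF: x = 0.099, y = 0.319
  cyclohexane: x = 0.088, y = 0.196
  1-propanol: x = 0.226, y = 0.304
  n-nonane: x = 0.588, y = 0.182

ψ = 0.865, x_cyclohexane = 0.088, y_cyclohexane = 0.196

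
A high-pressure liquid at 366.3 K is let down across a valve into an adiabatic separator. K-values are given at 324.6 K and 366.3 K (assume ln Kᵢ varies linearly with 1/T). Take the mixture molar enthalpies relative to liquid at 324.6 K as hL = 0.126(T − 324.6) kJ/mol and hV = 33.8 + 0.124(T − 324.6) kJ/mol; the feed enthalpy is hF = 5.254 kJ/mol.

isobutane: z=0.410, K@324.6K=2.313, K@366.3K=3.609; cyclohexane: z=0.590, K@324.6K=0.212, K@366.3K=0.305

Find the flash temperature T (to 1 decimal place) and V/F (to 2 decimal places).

T = 330.8 K, V/F = 0.13

Adiabatic flash: solve Rachford–Rice at each trial T, then check hF = ψ·hV(T) + (1−ψ)·hL(T).
  T = 324.6 K: K = (2.313, 0.212), RR gives ψ = 0.071, H_out = 2.398 kJ/mol
  T = 366.3 K: K = (3.609, 0.305), RR gives ψ = 0.364, H_out = 17.520 kJ/mol
  T = 345.5 K: K = (2.930, 0.257), RR gives ψ = 0.246, H_out = 10.946 kJ/mol
  T = 335.1 K: K = (2.614, 0.234), RR gives ψ = 0.170, H_out = 7.065 kJ/mol
  T = 329.9 K: K = (2.463, 0.223), RR gives ψ = 0.124, H_out = 4.873 kJ/mol
  T = 332.5 K: K = (2.538, 0.229), RR gives ψ = 0.148, H_out = 5.995 kJ/mol
  T = 331.2 K: K = (2.500, 0.226), RR gives ψ = 0.136, H_out = 5.441 kJ/mol
Linear interpolation between T = 329.9 (H_out = 4.873) and T = 331.2 (H_out = 5.441) on hF = 5.254 gives T ≈ 330.8 K, at which ψ = 0.13.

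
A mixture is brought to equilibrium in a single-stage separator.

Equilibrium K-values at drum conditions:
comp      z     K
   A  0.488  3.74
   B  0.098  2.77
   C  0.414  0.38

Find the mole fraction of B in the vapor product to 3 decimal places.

Material balance + equilibrium reduce to Σ zᵢ(Kᵢ−1)/(1+β(Kᵢ−1)) = 0.
g(0) = ΣzᵢKᵢ − 1 = 1.254 and g(1) = 1 − Σzᵢ/Kᵢ = -0.255, so a root lies in (0, 1).
Newton iteration, β⁰ = 0.6:
  β = 0.600: g = 0.1811, g' = -1.000 → β = 0.781
  β = 0.781: g = 0.0008, g' = -1.024 → β = 0.782
Converged at β = 0.782.
Compositions from xᵢ = zᵢ/(1+β(Kᵢ−1)), yᵢ = Kᵢxᵢ:
  A: x = 0.155, y = 0.581
  B: x = 0.041, y = 0.114
  C: x = 0.804, y = 0.305

y_B = 0.114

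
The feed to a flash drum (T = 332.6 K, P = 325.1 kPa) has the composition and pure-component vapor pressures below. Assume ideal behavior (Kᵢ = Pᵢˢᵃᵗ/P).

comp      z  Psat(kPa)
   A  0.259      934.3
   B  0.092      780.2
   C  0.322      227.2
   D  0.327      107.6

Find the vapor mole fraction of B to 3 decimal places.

Raoult's law: Kᵢ = Pᵢˢᵃᵗ/P = Pᵢˢᵃᵗ/325.1.
  K_A = 934.3/325.1 = 2.87388, K_B = 780.2/325.1 = 2.39988, K_C = 227.2/325.1 = 0.69886, K_D = 107.6/325.1 = 0.33098
Newton iteration, ψ⁰ = 0.5:
  ψ = 0.500: g = -0.1166, g' = -0.676 → ψ = 0.328
  ψ = 0.328: g = 0.0013, g' = -0.710 → ψ = 0.329
Converged at ψ = 0.329.
Compositions from xᵢ = zᵢ/(1+ψ(Kᵢ−1)), yᵢ = Kᵢxᵢ:
  A: x = 0.160, y = 0.460
  B: x = 0.063, y = 0.151
  C: x = 0.357, y = 0.250
  D: x = 0.419, y = 0.139

y_B = 0.151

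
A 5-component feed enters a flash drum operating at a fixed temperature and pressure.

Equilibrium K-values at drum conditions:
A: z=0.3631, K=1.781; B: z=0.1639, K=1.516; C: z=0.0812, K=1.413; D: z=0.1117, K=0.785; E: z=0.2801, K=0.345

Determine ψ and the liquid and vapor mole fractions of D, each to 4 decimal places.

ψ = 0.4982, x_D = 0.1251, y_D = 0.0982

Let ψ = V/F and solve Σ zᵢ(Kᵢ−1)/(1+ψ(Kᵢ−1)) = 0.
g(0) = ΣzᵢKᵢ − 1 = 0.1942 and g(1) = 1 − Σzᵢ/Kᵢ = -0.3236, so a root lies in (0, 1).
Newton–Raphson from ψ = 0.52:
  ψ = 0.5200: g = -0.00931, g' = -0.4315 → ψ = 0.4984
  ψ = 0.4984: g = -0.00009, g' = -0.4233 → ψ = 0.4982
Converged at ψ = 0.4982.
Compositions from xᵢ = zᵢ/(1+ψ(Kᵢ−1)), yᵢ = Kᵢxᵢ:
  A: x = 0.2614, y = 0.4655
  B: x = 0.1304, y = 0.1977
  C: x = 0.0673, y = 0.0952
  D: x = 0.1251, y = 0.0982
  E: x = 0.4158, y = 0.1434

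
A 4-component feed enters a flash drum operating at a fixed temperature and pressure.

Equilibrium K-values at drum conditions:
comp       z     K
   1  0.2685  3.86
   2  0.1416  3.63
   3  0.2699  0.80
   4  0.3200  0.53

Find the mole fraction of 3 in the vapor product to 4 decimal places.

y_3 = 0.2632

Rachford–Rice: g(β) = Σ zᵢ(Kᵢ−1)/(1+β(Kᵢ−1)) = 0.
Check two-phase: ΣzᵢKᵢ = 1.9359 > 1 and Σzᵢ/Kᵢ = 1.0497 > 1, so g(0) = 0.9359 > 0 and g(1) = -0.0497 < 0.
Iterate (Newton) starting at β = 0.31:
  β = 0.3100: g = 0.37858, g' = -1.0234 → β = 0.6799
  β = 0.6799: g = 0.11084, g' = -0.5464 → β = 0.8828
  β = 0.8828: g = 0.00737, g' = -0.4880 → β = 0.8979
Converged at β = 0.8979.
Compositions from xᵢ = zᵢ/(1+β(Kᵢ−1)), yᵢ = Kᵢxᵢ:
  1: x = 0.0753, y = 0.2905
  2: x = 0.0421, y = 0.1529
  3: x = 0.3290, y = 0.2632
  4: x = 0.5536, y = 0.2934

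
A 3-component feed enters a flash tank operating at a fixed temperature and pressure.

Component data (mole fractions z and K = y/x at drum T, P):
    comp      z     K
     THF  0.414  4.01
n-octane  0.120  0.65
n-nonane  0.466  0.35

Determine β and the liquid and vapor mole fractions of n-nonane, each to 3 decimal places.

Newton iteration, β⁰ = 0.5:
  β = 0.500: g = -0.0022, g' = -1.051 → β = 0.498
Converged at β = 0.498.
Compositions from xᵢ = zᵢ/(1+β(Kᵢ−1)), yᵢ = Kᵢxᵢ:
  THF: x = 0.166, y = 0.664
  n-octane: x = 0.145, y = 0.094
  n-nonane: x = 0.689, y = 0.241

β = 0.498, x_n-nonane = 0.689, y_n-nonane = 0.241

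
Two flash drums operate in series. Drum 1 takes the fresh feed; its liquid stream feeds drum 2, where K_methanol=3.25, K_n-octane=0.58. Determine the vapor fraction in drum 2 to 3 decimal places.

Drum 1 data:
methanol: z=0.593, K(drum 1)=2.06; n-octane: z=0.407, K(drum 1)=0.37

V/F (drum 2) = 0.609

Drum 1:
Let ψ₁ = V/F and solve Σ zᵢ(Kᵢ−1)/(1+ψ₁(Kᵢ−1)) = 0.
Feasibility: ΣzᵢKᵢ = 1.372, Σzᵢ/Kᵢ = 1.388 — both > 1, two phases present.
Iterate (Newton) starting at ψ₁ = 0.3:
  ψ₁ = 0.300: g = 0.1608, g' = -0.629 → ψ₁ = 0.556
  ψ₁ = 0.556: g = 0.0012, g' = -0.646 → ψ₁ = 0.557
Converged at ψ₁ = 0.557.
Drum-1 compositions:
  methanol: x = 0.373, y = 0.768
  n-octane: x = 0.627, y = 0.232
Drum-2 feed = drum-1 liquid: z₂ = (0.3728, 0.6272).
Drum 2:
Let ψ₂ = V/F and solve Σ zᵢ(Kᵢ−1)/(1+ψ₂(Kᵢ−1)) = 0.
g(0) = ΣzᵢKᵢ − 1 = 0.575 and g(1) = 1 − Σzᵢ/Kᵢ = -0.196, so a root lies in (0, 1).
Binary case is linear: z₁(K₁−1)(1+ψ₂(K₂−1)) + z₂(K₂−1)(1+ψ₂(K₁−1)) = 0
⇒ ψ₂ = [z₁(K₁−1)+z₂(K₂−1)] / [−(K₁−1)(K₂−1)] = 0.5753/0.9450 = 0.609
  methanol: x = 0.157, y = 0.511
  n-octane: x = 0.843, y = 0.489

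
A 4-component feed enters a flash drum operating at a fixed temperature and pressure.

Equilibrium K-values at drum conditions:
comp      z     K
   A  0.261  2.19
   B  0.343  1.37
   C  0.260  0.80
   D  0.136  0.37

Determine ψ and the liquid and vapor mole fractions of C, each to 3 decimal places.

Rachford–Rice: g(ψ) = Σ zᵢ(Kᵢ−1)/(1+ψ(Kᵢ−1)) = 0.
Check two-phase: ΣzᵢKᵢ = 1.300 > 1 and Σzᵢ/Kᵢ = 1.062 > 1, so g(0) = 0.300 > 0 and g(1) = -0.062 < 0.
Iterate (Newton) starting at ψ = 0.5:
  ψ = 0.500: g = 0.1190, g' = -0.307 → ψ = 0.888
  ψ = 0.888: g = -0.0112, g' = -0.407 → ψ = 0.861
  ψ = 0.861: g = -0.0002, g' = -0.390 → ψ = 0.860
Converged at ψ = 0.860.
Compositions from xᵢ = zᵢ/(1+ψ(Kᵢ−1)), yᵢ = Kᵢxᵢ:
  A: x = 0.129, y = 0.282
  B: x = 0.260, y = 0.356
  C: x = 0.314, y = 0.251
  D: x = 0.297, y = 0.110

ψ = 0.860, x_C = 0.314, y_C = 0.251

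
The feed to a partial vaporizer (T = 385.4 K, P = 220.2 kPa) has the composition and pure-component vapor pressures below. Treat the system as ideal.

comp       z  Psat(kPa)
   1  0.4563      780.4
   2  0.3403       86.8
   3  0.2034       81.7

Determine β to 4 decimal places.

β = 0.5287

Raoult's law: Kᵢ = Pᵢˢᵃᵗ/P = Pᵢˢᵃᵗ/220.2.
  K_1 = 780.4/220.2 = 3.544051, K_2 = 86.8/220.2 = 0.394187, K_3 = 81.7/220.2 = 0.371026
Material balance + equilibrium reduce to Σ zᵢ(Kᵢ−1)/(1+β(Kᵢ−1)) = 0.
Feasibility: ΣzᵢKᵢ = 1.8268, Σzᵢ/Kᵢ = 1.5403 — both > 1, two phases present.
Newton–Raphson from β = 0.58:
  β = 0.5800: g = -0.05032, g' = -0.9782 → β = 0.5286
  β = 0.5286: g = 0.00019, g' = -0.9880 → β = 0.5287
Converged at β = 0.5287.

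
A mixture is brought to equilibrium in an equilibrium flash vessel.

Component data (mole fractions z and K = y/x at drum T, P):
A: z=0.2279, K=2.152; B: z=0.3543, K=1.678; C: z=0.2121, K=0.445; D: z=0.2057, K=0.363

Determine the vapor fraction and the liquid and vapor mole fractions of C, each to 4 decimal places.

ψ = 0.4821, x_C = 0.2896, y_C = 0.1289

Newton–Raphson from ψ = 0.49:
  ψ = 0.4900: g = -0.00405, g' = -0.5150 → ψ = 0.4821
Converged at ψ = 0.4821.
Compositions from xᵢ = zᵢ/(1+ψ(Kᵢ−1)), yᵢ = Kᵢxᵢ:
  A: x = 0.1465, y = 0.3153
  B: x = 0.2670, y = 0.4481
  C: x = 0.2896, y = 0.1289
  D: x = 0.2969, y = 0.1078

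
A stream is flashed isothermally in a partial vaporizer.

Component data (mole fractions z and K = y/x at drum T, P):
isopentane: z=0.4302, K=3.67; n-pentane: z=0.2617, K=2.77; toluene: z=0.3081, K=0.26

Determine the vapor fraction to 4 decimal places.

Let ψ = V/F and solve Σ zᵢ(Kᵢ−1)/(1+ψ(Kᵢ−1)) = 0.
Feasibility: ΣzᵢKᵢ = 2.3838, Σzᵢ/Kᵢ = 1.3967 — both > 1, two phases present.
Newton–Raphson from ψ = 0.5:
  ψ = 0.5000: g = 0.37576, g' = -1.2183 → ψ = 0.8084
  ψ = 0.8084: g = -0.01326, g' = -1.4914 → ψ = 0.7995
  ψ = 0.7995: g = -0.00012, g' = -1.4645 → ψ = 0.7994
Converged at ψ = 0.7994.

ψ = 0.7994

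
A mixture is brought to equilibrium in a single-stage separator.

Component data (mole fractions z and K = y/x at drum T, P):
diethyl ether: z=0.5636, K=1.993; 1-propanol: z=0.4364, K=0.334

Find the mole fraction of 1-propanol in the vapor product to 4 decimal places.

Material balance + equilibrium reduce to Σ zᵢ(Kᵢ−1)/(1+β(Kᵢ−1)) = 0.
Feasibility: ΣzᵢKᵢ = 1.2690, Σzᵢ/Kᵢ = 1.5894 — both > 1, two phases present.
Newton iteration, β⁰ = 0.59:
  β = 0.5900: g = -0.12587, g' = -0.7462 → β = 0.4213
  β = 0.4213: g = -0.00943, g' = -0.6503 → β = 0.4068
Converged at β = 0.4068.
Compositions from xᵢ = zᵢ/(1+β(Kᵢ−1)), yᵢ = Kᵢxᵢ:
  diethyl ether: x = 0.4014, y = 0.8001
  1-propanol: x = 0.5986, y = 0.1999

y_1-propanol = 0.1999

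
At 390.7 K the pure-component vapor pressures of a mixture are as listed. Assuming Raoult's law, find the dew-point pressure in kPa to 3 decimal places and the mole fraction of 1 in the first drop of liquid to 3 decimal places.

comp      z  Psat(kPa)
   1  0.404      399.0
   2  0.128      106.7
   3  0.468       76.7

At the dew point ψ → 1, so Σzᵢ/Kᵢ = 1 with Kᵢ = Pᵢˢᵃᵗ/P ⇒ 1/P = Σzᵢ/Pᵢˢᵃᵗ.
1/P = 0.404/399.0 + 0.128/106.7 + 0.468/76.7 = 0.008314 ⇒ P = 120.281 kPa
xᵢ = zᵢP/Pᵢˢᵃᵗ ⇒ x_1 = 0.404·120.281/399.0 = 0.122

Pdew = 120.281 kPa, x_1 = 0.122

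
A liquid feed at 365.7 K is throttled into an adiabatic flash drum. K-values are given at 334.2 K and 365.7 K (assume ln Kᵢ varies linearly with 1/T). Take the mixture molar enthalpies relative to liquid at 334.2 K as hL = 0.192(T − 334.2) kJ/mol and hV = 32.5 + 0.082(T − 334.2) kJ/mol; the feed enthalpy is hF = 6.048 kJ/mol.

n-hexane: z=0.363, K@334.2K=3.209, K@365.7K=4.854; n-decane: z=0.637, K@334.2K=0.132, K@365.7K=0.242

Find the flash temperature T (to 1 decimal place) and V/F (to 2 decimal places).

Adiabatic flash: solve Rachford–Rice at each trial T, then check hF = ψ·hV(T) + (1−ψ)·hL(T).
  T = 334.2 K: K = (3.209, 0.132), RR gives ψ = 0.130, H_out = 4.220 kJ/mol
  T = 365.7 K: K = (4.854, 0.242), RR gives ψ = 0.314, H_out = 15.154 kJ/mol
  T = 349.9 K: K = (3.981, 0.181), RR gives ψ = 0.230, H_out = 10.078 kJ/mol
  T = 342.0 K: K = (3.581, 0.155), RR gives ψ = 0.183, H_out = 7.280 kJ/mol
  T = 338.1 K: K = (3.392, 0.143), RR gives ψ = 0.157, H_out = 5.795 kJ/mol
  T = 340.1 K: K = (3.488, 0.149), RR gives ψ = 0.171, H_out = 6.566 kJ/mol
Linear interpolation between T = 338.1 (H_out = 5.795) and T = 340.1 (H_out = 6.566) on hF = 6.048 gives T ≈ 338.8 K, at which ψ = 0.16.

T = 338.8 K, V/F = 0.16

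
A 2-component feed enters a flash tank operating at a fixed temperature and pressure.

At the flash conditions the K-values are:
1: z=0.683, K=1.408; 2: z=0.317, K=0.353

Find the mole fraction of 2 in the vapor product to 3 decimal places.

y_2 = 0.137

Rachford–Rice: g(β) = Σ zᵢ(Kᵢ−1)/(1+β(Kᵢ−1)) = 0.
Check two-phase: ΣzᵢKᵢ = 1.074 > 1 and Σzᵢ/Kᵢ = 1.383 > 1, so g(0) = 0.074 > 0 and g(1) = -0.383 < 0.
Binary case is linear: z₁(K₁−1)(1+β(K₂−1)) + z₂(K₂−1)(1+β(K₁−1)) = 0
⇒ β = [z₁(K₁−1)+z₂(K₂−1)] / [−(K₁−1)(K₂−1)] = 0.0736/0.2640 = 0.279
Compositions from xᵢ = zᵢ/(1+β(Kᵢ−1)), yᵢ = Kᵢxᵢ:
  1: x = 0.613, y = 0.863
  2: x = 0.387, y = 0.137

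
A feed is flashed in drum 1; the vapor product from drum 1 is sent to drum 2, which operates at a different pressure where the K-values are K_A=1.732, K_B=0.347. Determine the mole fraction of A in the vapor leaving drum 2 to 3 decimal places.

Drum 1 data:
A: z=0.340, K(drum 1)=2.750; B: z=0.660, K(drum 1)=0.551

Drum 1:
Material balance + equilibrium reduce to Σ zᵢ(Kᵢ−1)/(1+ψ₁(Kᵢ−1)) = 0.
Check two-phase: ΣzᵢKᵢ = 1.299 > 1 and Σzᵢ/Kᵢ = 1.321 > 1, so g(0) = 0.299 > 0 and g(1) = -0.321 < 0.
Binary case is linear: z₁(K₁−1)(1+ψ₁(K₂−1)) + z₂(K₂−1)(1+ψ₁(K₁−1)) = 0
⇒ ψ₁ = [z₁(K₁−1)+z₂(K₂−1)] / [−(K₁−1)(K₂−1)] = 0.2987/0.7857 = 0.380
Drum-1 compositions:
  A: x = 0.204, y = 0.562
  B: x = 0.796, y = 0.438
Drum-2 feed = drum-1 vapor: z₂ = (0.5615, 0.4385).
Drum 2:
Binary case is linear: z₁(K₁−1)(1+ψ₂(K₂−1)) + z₂(K₂−1)(1+ψ₂(K₁−1)) = 0
⇒ ψ₂ = [z₁(K₁−1)+z₂(K₂−1)] / [−(K₁−1)(K₂−1)] = 0.1247/0.4780 = 0.261
  A: x = 0.471, y = 0.817
  B: x = 0.529, y = 0.183

y_A (drum 2) = 0.817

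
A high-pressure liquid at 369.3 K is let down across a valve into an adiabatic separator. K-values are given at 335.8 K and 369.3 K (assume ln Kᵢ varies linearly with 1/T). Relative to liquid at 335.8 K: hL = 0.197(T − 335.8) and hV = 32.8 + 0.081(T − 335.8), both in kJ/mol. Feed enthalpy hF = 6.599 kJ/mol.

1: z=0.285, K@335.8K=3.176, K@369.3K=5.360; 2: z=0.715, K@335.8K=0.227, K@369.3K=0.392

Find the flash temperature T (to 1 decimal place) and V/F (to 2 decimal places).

T = 346.9 K, V/F = 0.14

Adiabatic flash: solve Rachford–Rice at each trial T, then check hF = ψ·hV(T) + (1−ψ)·hL(T).
  T = 335.8 K: K = (3.176, 0.227), RR gives ψ = 0.040, H_out = 1.316 kJ/mol
  T = 369.3 K: K = (5.360, 0.392), RR gives ψ = 0.305, H_out = 15.411 kJ/mol
  T = 352.6 K: K = (4.181, 0.302), RR gives ψ = 0.184, H_out = 8.980 kJ/mol
  T = 344.2 K: K = (3.656, 0.263), RR gives ψ = 0.117, H_out = 5.394 kJ/mol
  T = 348.4 K: K = (3.913, 0.282), RR gives ψ = 0.152, H_out = 7.233 kJ/mol
  T = 346.3 K: K = (3.783, 0.272), RR gives ψ = 0.135, H_out = 6.327 kJ/mol
Linear interpolation between T = 346.3 (H_out = 6.327) and T = 348.4 (H_out = 7.233) on hF = 6.599 gives T ≈ 346.9 K, at which ψ = 0.14.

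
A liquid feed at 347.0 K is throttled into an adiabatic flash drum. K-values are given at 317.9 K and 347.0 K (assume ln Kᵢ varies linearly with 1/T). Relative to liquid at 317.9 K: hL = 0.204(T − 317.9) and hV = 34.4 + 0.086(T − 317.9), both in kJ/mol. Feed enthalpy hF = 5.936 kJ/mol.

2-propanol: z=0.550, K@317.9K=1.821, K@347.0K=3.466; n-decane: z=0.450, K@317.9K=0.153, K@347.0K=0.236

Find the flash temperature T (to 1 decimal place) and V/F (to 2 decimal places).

Adiabatic flash: solve Rachford–Rice at each trial T, then check hF = ψ·hV(T) + (1−ψ)·hL(T).
  T = 317.9 K: K = (1.821, 0.153), RR gives ψ = 0.101, H_out = 3.483 kJ/mol
  T = 347.0 K: K = (3.466, 0.236), RR gives ψ = 0.537, H_out = 22.578 kJ/mol
  T = 332.4 K: K = (2.545, 0.192), RR gives ψ = 0.389, H_out = 15.680 kJ/mol
  T = 325.1 K: K = (2.158, 0.172), RR gives ψ = 0.275, H_out = 10.709 kJ/mol
  T = 321.5 K: K = (1.984, 0.162), RR gives ψ = 0.199, H_out = 7.505 kJ/mol
  T = 319.7 K: K = (1.901, 0.158), RR gives ψ = 0.154, H_out = 5.619 kJ/mol
Linear interpolation between T = 319.7 (H_out = 5.619) and T = 321.5 (H_out = 7.505) on hF = 5.936 gives T ≈ 320.0 K, at which ψ = 0.16.

T = 320.0 K, V/F = 0.16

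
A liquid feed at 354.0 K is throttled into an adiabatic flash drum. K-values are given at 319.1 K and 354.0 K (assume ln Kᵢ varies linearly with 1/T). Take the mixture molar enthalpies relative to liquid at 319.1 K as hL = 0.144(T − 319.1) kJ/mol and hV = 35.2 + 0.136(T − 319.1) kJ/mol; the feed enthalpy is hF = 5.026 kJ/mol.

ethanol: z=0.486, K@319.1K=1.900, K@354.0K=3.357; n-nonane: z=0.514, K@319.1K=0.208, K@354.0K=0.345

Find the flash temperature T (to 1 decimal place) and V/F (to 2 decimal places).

T = 322.9 K, V/F = 0.13

Adiabatic flash: solve Rachford–Rice at each trial T, then check hF = ψ·hV(T) + (1−ψ)·hL(T).
  T = 319.1 K: K = (1.900, 0.208), RR gives ψ = 0.043, H_out = 1.497 kJ/mol
  T = 354.0 K: K = (3.357, 0.345), RR gives ψ = 0.524, H_out = 23.321 kJ/mol
  T = 336.6 K: K = (2.565, 0.272), RR gives ψ = 0.339, H_out = 14.399 kJ/mol
  T = 327.9 K: K = (2.218, 0.239), RR gives ψ = 0.217, H_out = 8.874 kJ/mol
  T = 323.5 K: K = (2.055, 0.223), RR gives ψ = 0.138, H_out = 5.501 kJ/mol
  T = 321.3 K: K = (1.977, 0.215), RR gives ψ = 0.093, H_out = 3.594 kJ/mol
  T = 322.4 K: K = (2.016, 0.219), RR gives ψ = 0.116, H_out = 4.569 kJ/mol
Linear interpolation between T = 322.4 (H_out = 4.569) and T = 323.5 (H_out = 5.501) on hF = 5.026 gives T ≈ 322.9 K, at which ψ = 0.13.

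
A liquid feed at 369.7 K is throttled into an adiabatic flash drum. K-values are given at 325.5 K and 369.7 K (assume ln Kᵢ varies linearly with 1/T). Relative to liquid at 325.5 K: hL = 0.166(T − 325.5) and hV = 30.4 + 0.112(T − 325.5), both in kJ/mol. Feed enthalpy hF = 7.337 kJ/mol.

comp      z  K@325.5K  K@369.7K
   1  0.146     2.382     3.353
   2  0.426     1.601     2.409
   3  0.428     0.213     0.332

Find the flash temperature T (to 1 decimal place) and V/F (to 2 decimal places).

Adiabatic flash: solve Rachford–Rice at each trial T, then check hF = ψ·hV(T) + (1−ψ)·hL(T).
  T = 325.5 K: K = (2.382, 1.601, 0.213), RR gives ψ = 0.180, H_out = 5.480 kJ/mol
  T = 369.7 K: K = (3.353, 2.409, 0.332), RR gives ψ = 0.590, H_out = 23.857 kJ/mol
  T = 347.6 K: K = (2.857, 1.990, 0.270), RR gives ψ = 0.419, H_out = 15.909 kJ/mol
  T = 336.6 K: K = (2.618, 1.792, 0.241), RR gives ψ = 0.314, H_out = 11.205 kJ/mol
  T = 331.1 K: K = (2.500, 1.696, 0.227), RR gives ψ = 0.252, H_out = 8.525 kJ/mol
  T = 328.3 K: K = (2.441, 1.648, 0.220), RR gives ψ = 0.218, H_out = 7.048 kJ/mol
  T = 329.7 K: K = (2.470, 1.672, 0.223), RR gives ψ = 0.235, H_out = 7.797 kJ/mol
Linear interpolation between T = 328.3 (H_out = 7.048) and T = 329.7 (H_out = 7.797) on hF = 7.337 gives T ≈ 328.8 K, at which ψ = 0.22.

T = 328.8 K, V/F = 0.22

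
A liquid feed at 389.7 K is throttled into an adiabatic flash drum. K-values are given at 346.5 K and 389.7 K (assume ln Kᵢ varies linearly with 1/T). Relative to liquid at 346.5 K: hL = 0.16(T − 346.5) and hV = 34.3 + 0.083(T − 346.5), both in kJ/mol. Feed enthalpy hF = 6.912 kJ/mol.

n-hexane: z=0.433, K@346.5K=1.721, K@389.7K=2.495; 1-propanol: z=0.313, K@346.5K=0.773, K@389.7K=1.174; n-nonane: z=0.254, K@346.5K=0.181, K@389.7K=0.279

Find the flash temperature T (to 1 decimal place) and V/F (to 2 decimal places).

Adiabatic flash: solve Rachford–Rice at each trial T, then check hF = ψ·hV(T) + (1−ψ)·hL(T).
  T = 346.5 K: K = (1.721, 0.773, 0.181), RR gives ψ = 0.080, H_out = 2.760 kJ/mol
  T = 389.7 K: K = (2.495, 1.174, 0.279), RR gives ψ = 0.694, H_out = 28.398 kJ/mol
  T = 368.1 K: K = (2.095, 0.964, 0.228), RR gives ψ = 0.459, H_out = 18.449 kJ/mol
  T = 357.3 K: K = (1.904, 0.866, 0.204), RR gives ψ = 0.297, H_out = 11.680 kJ/mol
  T = 351.9 K: K = (1.812, 0.819, 0.192), RR gives ψ = 0.198, H_out = 7.560 kJ/mol
  T = 349.2 K: K = (1.766, 0.796, 0.187), RR gives ψ = 0.142, H_out = 5.257 kJ/mol
  T = 350.5 K: K = (1.788, 0.807, 0.189), RR gives ψ = 0.169, H_out = 6.388 kJ/mol
Linear interpolation between T = 350.5 (H_out = 6.388) and T = 351.9 (H_out = 7.560) on hF = 6.912 gives T ≈ 351.1 K, at which ψ = 0.18.

T = 351.1 K, V/F = 0.18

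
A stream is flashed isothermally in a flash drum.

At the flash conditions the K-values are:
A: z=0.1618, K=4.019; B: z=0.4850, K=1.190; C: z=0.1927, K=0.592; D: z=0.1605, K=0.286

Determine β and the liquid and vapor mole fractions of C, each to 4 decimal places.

Let β = V/F and solve Σ zᵢ(Kᵢ−1)/(1+β(Kᵢ−1)) = 0.
g(0) = ΣzᵢKᵢ − 1 = 0.3874 and g(1) = 1 − Σzᵢ/Kᵢ = -0.3345, so a root lies in (0, 1).
Newton iteration, β⁰ = 0.56:
  β = 0.5600: g = -0.02802, g' = -0.4991 → β = 0.5039
  β = 0.5039: g = -0.00011, g' = -0.4970 → β = 0.5036
Converged at β = 0.5036.
Compositions from xᵢ = zᵢ/(1+β(Kᵢ−1)), yᵢ = Kᵢxᵢ:
  A: x = 0.0642, y = 0.2580
  B: x = 0.4426, y = 0.5267
  C: x = 0.2425, y = 0.1436
  D: x = 0.2506, y = 0.0717

β = 0.5036, x_C = 0.2425, y_C = 0.1436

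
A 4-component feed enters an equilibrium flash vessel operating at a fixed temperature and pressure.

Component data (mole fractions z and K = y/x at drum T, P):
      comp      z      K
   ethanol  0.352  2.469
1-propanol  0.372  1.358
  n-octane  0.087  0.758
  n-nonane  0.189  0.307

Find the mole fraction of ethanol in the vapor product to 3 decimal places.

y_ethanol = 0.391

Rachford–Rice: g(ψ) = Σ zᵢ(Kᵢ−1)/(1+ψ(Kᵢ−1)) = 0.
Feasibility: ΣzᵢKᵢ = 1.498, Σzᵢ/Kᵢ = 1.147 — both > 1, two phases present.
Iterate (Newton) starting at ψ = 0.5:
  ψ = 0.500: g = 0.1867, g' = -0.506 → ψ = 0.869
  ψ = 0.869: g = -0.0272, g' = -0.756 → ψ = 0.833
  ψ = 0.833: g = -0.0011, g' = -0.698 → ψ = 0.831
Converged at ψ = 0.831.
Compositions from xᵢ = zᵢ/(1+ψ(Kᵢ−1)), yᵢ = Kᵢxᵢ:
  ethanol: x = 0.158, y = 0.391
  1-propanol: x = 0.287, y = 0.389
  n-octane: x = 0.109, y = 0.083
  n-nonane: x = 0.446, y = 0.137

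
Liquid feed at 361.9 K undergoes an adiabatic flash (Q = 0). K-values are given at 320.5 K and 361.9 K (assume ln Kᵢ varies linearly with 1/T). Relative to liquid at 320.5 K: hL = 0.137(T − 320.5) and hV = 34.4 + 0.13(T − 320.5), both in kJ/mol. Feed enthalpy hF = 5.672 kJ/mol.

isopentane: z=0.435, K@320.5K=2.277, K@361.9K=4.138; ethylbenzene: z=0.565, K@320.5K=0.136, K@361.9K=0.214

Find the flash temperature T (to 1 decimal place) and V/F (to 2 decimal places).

Adiabatic flash: solve Rachford–Rice at each trial T, then check hF = ψ·hV(T) + (1−ψ)·hL(T).
  T = 320.5 K: K = (2.277, 0.136), RR gives ψ = 0.061, H_out = 2.099 kJ/mol
  T = 361.9 K: K = (4.138, 0.214), RR gives ψ = 0.373, H_out = 18.408 kJ/mol
  T = 341.2 K: K = (3.126, 0.173), RR gives ψ = 0.260, H_out = 11.748 kJ/mol
  T = 330.9 K: K = (2.683, 0.154), RR gives ψ = 0.179, H_out = 7.553 kJ/mol
  T = 325.7 K: K = (2.475, 0.145), RR gives ψ = 0.126, H_out = 5.030 kJ/mol
  T = 328.3 K: K = (2.578, 0.149), RR gives ψ = 0.153, H_out = 6.334 kJ/mol
  T = 327.0 K: K = (2.526, 0.147), RR gives ψ = 0.140, H_out = 5.694 kJ/mol
Linear interpolation between T = 325.7 (H_out = 5.030) and T = 327.0 (H_out = 5.694) on hF = 5.672 gives T ≈ 327.0 K, at which ψ = 0.14.

T = 327.0 K, V/F = 0.14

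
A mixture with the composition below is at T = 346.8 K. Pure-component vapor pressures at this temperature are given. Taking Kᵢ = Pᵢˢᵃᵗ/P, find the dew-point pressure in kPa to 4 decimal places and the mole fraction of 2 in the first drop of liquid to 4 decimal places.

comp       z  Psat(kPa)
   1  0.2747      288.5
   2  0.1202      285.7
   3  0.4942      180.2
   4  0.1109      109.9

At the dew point ψ → 1, so Σzᵢ/Kᵢ = 1 with Kᵢ = Pᵢˢᵃᵗ/P ⇒ 1/P = Σzᵢ/Pᵢˢᵃᵗ.
1/P = 0.2747/288.5 + 0.1202/285.7 + 0.4942/180.2 + 0.1109/109.9 = 0.0051245 ⇒ P = 195.1412 kPa
xᵢ = zᵢP/Pᵢˢᵃᵗ ⇒ x_2 = 0.1202·195.1412/285.7 = 0.0821

Pdew = 195.1412 kPa, x_2 = 0.0821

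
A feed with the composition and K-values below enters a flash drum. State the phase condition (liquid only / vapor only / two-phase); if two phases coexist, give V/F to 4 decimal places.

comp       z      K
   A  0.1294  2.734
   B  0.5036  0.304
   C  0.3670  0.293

ΣzᵢKᵢ = 0.6144; Σzᵢ/Kᵢ = 2.9565.
Since ΣzᵢKᵢ < 1 the mixture is below its bubble point — single liquid phase.

liquid only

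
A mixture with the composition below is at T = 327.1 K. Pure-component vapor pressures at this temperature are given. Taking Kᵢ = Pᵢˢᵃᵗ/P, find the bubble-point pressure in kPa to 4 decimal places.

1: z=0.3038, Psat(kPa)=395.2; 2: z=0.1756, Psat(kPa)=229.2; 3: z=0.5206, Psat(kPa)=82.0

At the bubble point ψ → 0, so ΣzᵢKᵢ = 1 with Kᵢ = Pᵢˢᵃᵗ/P ⇒ P = ΣzᵢPᵢˢᵃᵗ.
P = 0.3038·395.2 + 0.1756·229.2 + 0.5206·82.0 = 202.9985 kPa

Pbub = 202.9985 kPa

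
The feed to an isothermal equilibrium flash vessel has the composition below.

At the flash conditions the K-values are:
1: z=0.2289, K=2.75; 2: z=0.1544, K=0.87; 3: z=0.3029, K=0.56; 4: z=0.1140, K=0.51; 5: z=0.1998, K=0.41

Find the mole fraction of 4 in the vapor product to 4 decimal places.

y_4 = 0.0610

Let β = V/F and solve Σ zᵢ(Kᵢ−1)/(1+β(Kᵢ−1)) = 0.
Feasibility: ΣzᵢKᵢ = 1.0735, Σzᵢ/Kᵢ = 1.5124 — both > 1, two phases present.
Newton–Raphson from β = 0.63:
  β = 0.6300: g = -0.28415, g' = -0.5074 → β = 0.0700
  β = 0.0700: g = 0.01832, g' = -0.7265 → β = 0.0952
  β = 0.0952: g = 0.00047, g' = -0.6899 → β = 0.0959
Converged at β = 0.0959.
Compositions from xᵢ = zᵢ/(1+β(Kᵢ−1)), yᵢ = Kᵢxᵢ:
  1: x = 0.1960, y = 0.5390
  2: x = 0.1563, y = 0.1360
  3: x = 0.3162, y = 0.1771
  4: x = 0.1196, y = 0.0610
  5: x = 0.2118, y = 0.0868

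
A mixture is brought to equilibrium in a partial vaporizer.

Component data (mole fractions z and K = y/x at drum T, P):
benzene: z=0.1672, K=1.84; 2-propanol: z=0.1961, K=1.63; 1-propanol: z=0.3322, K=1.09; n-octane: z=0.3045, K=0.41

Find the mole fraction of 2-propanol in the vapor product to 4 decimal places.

y_2-propanol = 0.2564

Rachford–Rice: g(V/F) = Σ zᵢ(Kᵢ−1)/(1+V/F(Kᵢ−1)) = 0.
Check two-phase: ΣzᵢKᵢ = 1.1142 > 1 and Σzᵢ/Kᵢ = 1.2586 > 1, so g(0) = 0.1142 > 0 and g(1) = -0.2586 < 0.
Iterate (Newton) starting at V/F = 0.5:
  V/F = 0.5000: g = -0.03336, g' = -0.3192 → V/F = 0.3955
  V/F = 0.3955: g = -0.00114, g' = -0.2992 → V/F = 0.3917
Converged at V/F = 0.3917.
Compositions from xᵢ = zᵢ/(1+V/F(Kᵢ−1)), yᵢ = Kᵢxᵢ:
  benzene: x = 0.1258, y = 0.2315
  2-propanol: x = 0.1573, y = 0.2564
  1-propanol: x = 0.3209, y = 0.3498
  n-octane: x = 0.3960, y = 0.1624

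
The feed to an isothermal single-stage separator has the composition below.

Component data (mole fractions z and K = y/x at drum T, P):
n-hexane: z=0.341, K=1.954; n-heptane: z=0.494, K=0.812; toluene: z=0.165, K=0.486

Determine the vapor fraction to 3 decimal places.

Rachford–Rice: g(ψ) = Σ zᵢ(Kᵢ−1)/(1+ψ(Kᵢ−1)) = 0.
Check two-phase: ΣzᵢKᵢ = 1.148 > 1 and Σzᵢ/Kᵢ = 1.122 > 1, so g(0) = 0.148 > 0 and g(1) = -0.122 < 0.
Newton–Raphson from ψ = 0.5:
  ψ = 0.500: g = 0.0036, g' = -0.242 → ψ = 0.515
Converged at ψ = 0.515.

ψ = 0.515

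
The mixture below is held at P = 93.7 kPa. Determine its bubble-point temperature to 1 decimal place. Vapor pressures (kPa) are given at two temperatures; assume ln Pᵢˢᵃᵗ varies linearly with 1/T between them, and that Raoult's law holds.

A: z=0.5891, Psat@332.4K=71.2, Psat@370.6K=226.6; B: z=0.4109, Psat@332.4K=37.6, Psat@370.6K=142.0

T = 346.9 K

Bubble-point temperature: ΣzᵢPᵢˢᵃᵗ(T) = P. Interpolate ln Pᵢˢᵃᵗ = aᵢ + bᵢ/T.
  T = 332.4 K: ΣzᵢPᵢˢᵃᵗ = 57.39 kPa
  T = 370.6 K: ΣzᵢPᵢˢᵃᵗ = 191.84 kPa
  T = 351.5 K: ΣzᵢPᵢˢᵃᵗ = 108.35 kPa
  T = 341.9 K: ΣzᵢPᵢˢᵃᵗ = 79.41 kPa
  T = 346.7 K: ΣzᵢPᵢˢᵃᵗ = 92.95 kPa
  T = 349.1 K: ΣzᵢPᵢˢᵃᵗ = 100.41 kPa
Interpolating between 346.7 K and 349.1 K gives T ≈ 346.9 K.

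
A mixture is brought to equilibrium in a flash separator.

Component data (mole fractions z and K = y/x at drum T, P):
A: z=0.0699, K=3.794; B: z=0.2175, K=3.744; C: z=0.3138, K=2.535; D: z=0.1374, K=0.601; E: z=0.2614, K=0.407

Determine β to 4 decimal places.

β = 0.9150

Rachford–Rice: g(β) = Σ zᵢ(Kᵢ−1)/(1+β(Kᵢ−1)) = 0.
Check two-phase: ΣzᵢKᵢ = 2.0640 > 1 and Σzᵢ/Kᵢ = 1.0712 > 1, so g(0) = 1.0640 > 0 and g(1) = -0.0712 < 0.
Newton iteration, β⁰ = 0.5:
  β = 0.5000: g = 0.31678, g' = -0.8426 → β = 0.8760
  β = 0.8760: g = 0.03059, g' = -0.7715 → β = 0.9156
  β = 0.9156: g = -0.00050, g' = -0.7980 → β = 0.9150
Converged at β = 0.9150.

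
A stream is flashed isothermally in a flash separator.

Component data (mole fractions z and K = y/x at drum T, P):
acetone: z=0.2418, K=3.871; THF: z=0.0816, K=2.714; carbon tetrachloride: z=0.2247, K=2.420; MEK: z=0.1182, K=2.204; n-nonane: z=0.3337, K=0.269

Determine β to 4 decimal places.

Rachford–Rice: g(β) = Σ zᵢ(Kᵢ−1)/(1+β(Kᵢ−1)) = 0.
Feasibility: ΣzᵢKᵢ = 2.0515, Σzᵢ/Kᵢ = 1.4795 — both > 1, two phases present.
Iterate (Newton) starting at β = 0.61:
  β = 0.6100: g = 0.13348, g' = -1.0884 → β = 0.7326
  β = 0.7326: g = -0.00752, g' = -1.2379 → β = 0.7266
  β = 0.7266: g = -0.00004, g' = -1.2264 → β = 0.7265
Converged at β = 0.7265.

β = 0.7265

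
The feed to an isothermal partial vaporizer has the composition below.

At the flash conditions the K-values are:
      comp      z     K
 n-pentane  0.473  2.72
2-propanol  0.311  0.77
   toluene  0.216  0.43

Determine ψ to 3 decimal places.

ψ = 0.855

Let ψ = V/F and solve Σ zᵢ(Kᵢ−1)/(1+ψ(Kᵢ−1)) = 0.
Feasibility: ΣzᵢKᵢ = 1.619, Σzᵢ/Kᵢ = 1.080 — both > 1, two phases present.
Iterate (Newton) starting at ψ = 0.38:
  ψ = 0.380: g = 0.2565, g' = -0.646 → ψ = 0.777
  ψ = 0.777: g = 0.0401, g' = -0.507 → ψ = 0.856
  ψ = 0.856: g = -0.0005, g' = -0.522 → ψ = 0.855
Converged at ψ = 0.855.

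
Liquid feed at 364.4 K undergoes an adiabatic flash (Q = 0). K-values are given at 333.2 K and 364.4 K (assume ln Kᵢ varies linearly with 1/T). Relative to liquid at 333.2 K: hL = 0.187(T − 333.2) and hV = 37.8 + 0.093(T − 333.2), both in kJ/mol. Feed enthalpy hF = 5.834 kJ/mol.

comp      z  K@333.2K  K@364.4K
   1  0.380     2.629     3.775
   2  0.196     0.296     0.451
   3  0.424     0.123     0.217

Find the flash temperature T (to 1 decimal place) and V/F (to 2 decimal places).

T = 338.6 K, V/F = 0.13

Adiabatic flash: solve Rachford–Rice at each trial T, then check hF = ψ·hV(T) + (1−ψ)·hL(T).
  T = 333.2 K: K = (2.629, 0.296, 0.123), RR gives ψ = 0.081, H_out = 3.069 kJ/mol
  T = 364.4 K: K = (3.775, 0.451, 0.217), RR gives ψ = 0.309, H_out = 16.613 kJ/mol
  T = 348.8 K: K = (3.176, 0.369, 0.165), RR gives ψ = 0.207, H_out = 10.439 kJ/mol
  T = 341.0 K: K = (2.896, 0.331, 0.143), RR gives ψ = 0.149, H_out = 6.972 kJ/mol
  T = 337.1 K: K = (2.761, 0.313, 0.133), RR gives ψ = 0.116, H_out = 5.087 kJ/mol
  T = 339.1 K: K = (2.830, 0.322, 0.138), RR gives ψ = 0.133, H_out = 6.069 kJ/mol
Linear interpolation between T = 337.1 (H_out = 5.087) and T = 339.1 (H_out = 6.069) on hF = 5.834 gives T ≈ 338.6 K, at which ψ = 0.13.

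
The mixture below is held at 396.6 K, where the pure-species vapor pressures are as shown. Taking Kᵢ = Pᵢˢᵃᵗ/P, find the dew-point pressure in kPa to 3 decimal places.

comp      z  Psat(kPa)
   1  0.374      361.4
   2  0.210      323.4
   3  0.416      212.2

Pdew = 274.376 kPa

At the dew point ψ → 1, so Σzᵢ/Kᵢ = 1 with Kᵢ = Pᵢˢᵃᵗ/P ⇒ 1/P = Σzᵢ/Pᵢˢᵃᵗ.
1/P = 0.374/361.4 + 0.210/323.4 + 0.416/212.2 = 0.003645 ⇒ P = 274.376 kPa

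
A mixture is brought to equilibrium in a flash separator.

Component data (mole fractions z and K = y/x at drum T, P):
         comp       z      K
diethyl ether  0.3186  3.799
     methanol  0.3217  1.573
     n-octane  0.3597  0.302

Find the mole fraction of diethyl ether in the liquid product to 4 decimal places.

x_diethyl ether = 0.1141

Newton–Raphson from V/F = 0.5:
  V/F = 0.5000: g = 0.12926, g' = -0.9109 → V/F = 0.6419
  V/F = 0.6419: g = -0.00126, g' = -0.9508 → V/F = 0.6406
Converged at V/F = 0.6406.
Compositions from xᵢ = zᵢ/(1+V/F(Kᵢ−1)), yᵢ = Kᵢxᵢ:
  diethyl ether: x = 0.1141, y = 0.4334
  methanol: x = 0.2353, y = 0.3702
  n-octane: x = 0.6506, y = 0.1965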